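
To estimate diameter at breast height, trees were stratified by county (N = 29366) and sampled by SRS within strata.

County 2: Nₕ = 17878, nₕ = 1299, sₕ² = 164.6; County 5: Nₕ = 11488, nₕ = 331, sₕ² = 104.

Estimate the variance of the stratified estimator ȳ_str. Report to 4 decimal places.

Var(ȳ_str) = Σₕ Wₕ²(1 − fₕ)sₕ²/nₕ with Wₕ = Nₕ/N, N = 29366.
County 2: Wₕ = 0.60879929; term = 0.60879929²·(1 − 0.07265913)·164.6/1299 = 0.043552025.
County 5: Wₕ = 0.39120071; term = 0.39120071²·(1 − 0.02881267)·104/331 = 0.046699004.
Sum = 0.090251029.

0.0903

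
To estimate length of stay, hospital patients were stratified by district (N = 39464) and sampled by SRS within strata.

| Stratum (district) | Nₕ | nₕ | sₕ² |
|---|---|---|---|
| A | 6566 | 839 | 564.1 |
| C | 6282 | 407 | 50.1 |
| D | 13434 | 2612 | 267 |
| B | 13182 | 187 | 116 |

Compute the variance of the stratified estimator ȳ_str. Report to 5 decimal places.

Var(ȳ_str) = Σₕ Wₕ²(1 − fₕ)sₕ²/nₕ with Wₕ = Nₕ/N, N = 39464.
A: Wₕ = 0.16637949; term = 0.16637949²·(1 − 0.12777947)·564.1/839 = 0.016233793.
C: Wₕ = 0.15918305; term = 0.15918305²·(1 − 0.06478828)·50.1/407 = 0.0029170704.
D: Wₕ = 0.34041151; term = 0.34041151²·(1 − 0.19443204)·267/2612 = 0.0095422053.
B: Wₕ = 0.33402595; term = 0.33402595²·(1 − 0.01418601)·116/187 = 0.068229434.
Sum = 0.096922503.

0.09692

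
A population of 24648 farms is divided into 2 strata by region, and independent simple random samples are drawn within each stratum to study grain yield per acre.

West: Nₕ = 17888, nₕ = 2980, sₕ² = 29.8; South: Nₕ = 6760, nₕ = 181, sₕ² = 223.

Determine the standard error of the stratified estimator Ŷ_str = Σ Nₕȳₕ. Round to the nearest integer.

Var(Ŷ_str) = Σₕ Nₕ²(1 − fₕ)sₕ²/nₕ.
West: 17888²·(1 − 2980/17888)·29.8/2980 = 2.666743 × 10^6.
South: 6760²·(1 − 181/6760)·223/181 = 5.4793983 × 10^7.
Sum = 5.7460726 × 10^7.
SE = √(5.7460726 × 10^7) = 7580.

7580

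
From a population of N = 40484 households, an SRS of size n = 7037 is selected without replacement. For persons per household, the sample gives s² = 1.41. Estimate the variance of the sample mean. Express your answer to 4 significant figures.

Under SRS without replacement, Var(ȳ) = (1 − f)·s²/n with f = n/N = 7037/40484 = 0.17382176.
Var(ȳ) = (1 − 0.17382176)·1.41/7037 = 0.82617824·2.0036948 × 10^-4 = 1.655409 × 10^-4.

1.655 × 10^-4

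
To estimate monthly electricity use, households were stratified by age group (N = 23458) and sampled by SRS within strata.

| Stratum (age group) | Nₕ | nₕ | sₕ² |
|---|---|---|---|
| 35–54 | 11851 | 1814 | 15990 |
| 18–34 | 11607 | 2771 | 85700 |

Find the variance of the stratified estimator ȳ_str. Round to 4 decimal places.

7.6696

Var(ȳ_str) = Σₕ Wₕ²(1 − fₕ)sₕ²/nₕ with Wₕ = Nₕ/N, N = 23458.
35–54: Wₕ = 0.50520078; term = 0.50520078²·(1 − 0.15306725)·15990/1814 = 1.9054087.
18–34: Wₕ = 0.49479922; term = 0.49479922²·(1 − 0.23873525)·85700/2771 = 5.7641865.
Sum = 7.6695952.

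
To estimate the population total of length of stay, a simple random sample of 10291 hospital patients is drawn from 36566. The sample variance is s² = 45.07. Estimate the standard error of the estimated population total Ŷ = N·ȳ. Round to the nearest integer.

2051

Var(Ŷ) = N²·Var(ȳ) = N²·(1 − n/N)·s²/n.
f = 10291/36566 = 0.28143631; Var(ȳ) = 0.71856369·45.07/10291 = 0.0031469892.
Var(Ŷ) = 36566² · 0.0031469892 = 4.2077523 × 10^6.
SE(Ŷ) = √(4.2077523 × 10^6) = 2051.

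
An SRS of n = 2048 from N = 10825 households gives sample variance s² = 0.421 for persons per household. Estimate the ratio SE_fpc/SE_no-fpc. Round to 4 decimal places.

0.9004

f = n/N = 2048/10825 = 0.18919169.
SE_no-fpc = √(s²/n) = 0.014337587; SE_fpc = √((1−f)s²/n) = 0.012910265.
Ratio = √(1−f) = 0.90044895.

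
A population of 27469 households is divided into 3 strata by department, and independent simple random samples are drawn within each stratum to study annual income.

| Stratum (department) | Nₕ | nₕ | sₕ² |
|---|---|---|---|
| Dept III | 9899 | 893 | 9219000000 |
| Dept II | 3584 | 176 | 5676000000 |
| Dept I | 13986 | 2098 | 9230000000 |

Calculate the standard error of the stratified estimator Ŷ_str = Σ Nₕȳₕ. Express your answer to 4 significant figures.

4.523 × 10^7

Var(Ŷ_str) = Σₕ Nₕ²(1 − fₕ)sₕ²/nₕ.
Dept III: 9899²·(1 − 893/9899)·9219000000/893 = 9.2035552 × 10^14.
Dept II: 3584²·(1 − 176/3584)·5676000000/176 = 3.9391027 × 10^14.
Dept I: 13986²·(1 − 2098/13986)·9230000000/2098 = 7.314734 × 10^14.
Sum = 2.0457392 × 10^15.
SE = √(2.0457392 × 10^15) = 4.523 × 10^7.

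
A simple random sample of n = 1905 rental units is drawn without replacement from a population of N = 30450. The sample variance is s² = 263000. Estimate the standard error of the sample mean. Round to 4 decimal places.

11.3763

Under SRS without replacement, Var(ȳ) = (1 − f)·s²/n with f = n/N = 1905/30450 = 0.06256158.
Var(ȳ) = (1 − 0.06256158)·263000/1905 = 0.93743842·138.05774 = 129.42063.
SE(ȳ) = √(129.42063) = 11.3763.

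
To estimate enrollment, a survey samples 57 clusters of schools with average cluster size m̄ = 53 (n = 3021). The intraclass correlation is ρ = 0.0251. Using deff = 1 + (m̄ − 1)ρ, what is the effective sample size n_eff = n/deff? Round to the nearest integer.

deff = 1 + (53 − 1)·0.0251 = 1 + 1.3052 = 2.3052.
n_eff = 3021 / 2.3052 = 1311.

1311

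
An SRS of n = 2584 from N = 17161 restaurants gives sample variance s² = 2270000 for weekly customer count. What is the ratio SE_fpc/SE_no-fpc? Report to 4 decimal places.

f = n/N = 2584/17161 = 0.15057398.
SE_no-fpc = √(s²/n) = 29.639213; SE_fpc = √((1−f)s²/n) = 27.316777.
Ratio = √(1−f) = 0.92164311.

0.9216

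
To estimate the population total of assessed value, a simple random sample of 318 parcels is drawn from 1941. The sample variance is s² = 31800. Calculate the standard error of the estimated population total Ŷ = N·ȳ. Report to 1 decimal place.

17748.9

Var(Ŷ) = N²·Var(ȳ) = N²·(1 − n/N)·s²/n.
f = 318/1941 = 0.16383308; Var(ȳ) = 0.83616692·31800/318 = 83.616692.
Var(Ŷ) = 1941² · 83.616692 = 3.150243 × 10^8.
SE(Ŷ) = √(3.150243 × 10^8) = 17748.9.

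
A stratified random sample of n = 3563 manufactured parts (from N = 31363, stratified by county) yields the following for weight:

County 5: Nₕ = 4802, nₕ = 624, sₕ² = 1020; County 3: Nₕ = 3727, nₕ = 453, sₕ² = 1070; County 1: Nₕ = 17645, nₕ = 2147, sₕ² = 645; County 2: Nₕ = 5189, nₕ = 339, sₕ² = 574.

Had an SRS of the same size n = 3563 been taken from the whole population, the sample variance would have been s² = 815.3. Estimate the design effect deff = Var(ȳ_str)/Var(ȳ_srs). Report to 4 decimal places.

0.9342

Var(ȳ_str) = Σ Wₕ²(1−fₕ)sₕ²/nₕ with Wₕ = Nₕ/31363:
  County 5: (4802/31363)²·(1−624/4802)·1020/624 = 0.033340413
  County 3: (3727/31363)²·(1−453/3727)·1070/453 = 0.029301405
  County 1: (17645/31363)²·(1−2147/17645)·645/2147 = 0.083519867
  County 2: (5189/31363)²·(1−339/5189)·574/339 = 0.043321392
  → Var(ȳ_str) = 0.18948308.
Var(ȳ_srs) = (1 − 3563/31363)·815.3/3563 = 0.20282842.
deff = 0.18948308 / 0.20282842 = 0.9342.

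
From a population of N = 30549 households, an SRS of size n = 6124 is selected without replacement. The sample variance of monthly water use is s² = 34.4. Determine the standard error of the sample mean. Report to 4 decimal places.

0.0670

Under SRS without replacement, Var(ȳ) = (1 − f)·s²/n with f = n/N = 6124/30549 = 0.20046483.
Var(ȳ) = (1 − 0.20046483)·34.4/6124 = 0.79953517·0.0056172436 = 0.0044911839.
SE(ȳ) = √(0.0044911839) = 0.0670.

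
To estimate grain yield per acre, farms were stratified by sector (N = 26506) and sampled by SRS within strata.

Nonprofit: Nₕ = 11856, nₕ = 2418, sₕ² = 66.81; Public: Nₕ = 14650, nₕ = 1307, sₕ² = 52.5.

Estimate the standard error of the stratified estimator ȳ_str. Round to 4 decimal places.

0.1248

Var(ȳ_str) = Σₕ Wₕ²(1 − fₕ)sₕ²/nₕ with Wₕ = Nₕ/N, N = 26506.
Nonprofit: Wₕ = 0.44729495; term = 0.44729495²·(1 − 0.20394737)·66.81/2418 = 0.004400631.
Public: Wₕ = 0.55270505; term = 0.55270505²·(1 − 0.08921502)·52.5/1307 = 0.011176001.
Sum = 0.015576632.
SE = √(0.015576632) = 0.1248.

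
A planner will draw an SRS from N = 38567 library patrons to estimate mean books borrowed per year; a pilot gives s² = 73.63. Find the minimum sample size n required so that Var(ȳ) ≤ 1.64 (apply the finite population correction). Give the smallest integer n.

Without fpc, n₀ = s²/D = 73.63/1.64 = 44.8963.
With fpc, (1 − n/N)·s²/n ≤ D requires n ≥ n₀/(1 + n₀/N) = 44.8963/(1 + 44.8963/38567) = 44.8441.
Rounding up, n = 45.

45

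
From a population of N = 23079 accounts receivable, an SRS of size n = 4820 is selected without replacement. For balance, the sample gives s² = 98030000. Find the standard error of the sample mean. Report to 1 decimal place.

Under SRS without replacement, Var(ȳ) = (1 − f)·s²/n with f = n/N = 4820/23079 = 0.20884787.
Var(ȳ) = (1 − 0.20884787)·98030000/4820 = 0.79115213·20338.174 = 16090.59.
SE(ȳ) = √(16090.59) = 126.8.

126.8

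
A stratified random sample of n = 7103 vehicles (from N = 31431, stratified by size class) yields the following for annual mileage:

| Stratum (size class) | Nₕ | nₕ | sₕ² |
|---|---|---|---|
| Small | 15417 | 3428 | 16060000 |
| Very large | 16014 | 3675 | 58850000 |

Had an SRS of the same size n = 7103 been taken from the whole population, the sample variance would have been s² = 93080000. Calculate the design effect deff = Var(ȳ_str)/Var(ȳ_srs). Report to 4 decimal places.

Var(ȳ_str) = Σ Wₕ²(1−fₕ)sₕ²/nₕ with Wₕ = Nₕ/31431:
  Small: (15417/31431)²·(1−3428/15417)·16060000/3428 = 876.53884
  Very large: (16014/31431)²·(1−3675/16014)·58850000/3675 = 3202.9674
  → Var(ȳ_str) = 4079.5062.
Var(ȳ_srs) = (1 − 7103/31431)·93080000/7103 = 10142.915.
deff = 4079.5062 / 10142.915 = 0.4022.

0.4022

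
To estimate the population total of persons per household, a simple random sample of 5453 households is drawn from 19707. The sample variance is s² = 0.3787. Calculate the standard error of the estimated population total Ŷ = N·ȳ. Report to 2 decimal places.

139.67

Var(Ŷ) = N²·Var(ȳ) = N²·(1 − n/N)·s²/n.
f = 5453/19707 = 0.27670371; Var(ȳ) = 0.72329629·0.3787/5453 = 5.0231488 × 10^-5.
Var(Ŷ) = 19707² · (5.0231488 × 10^-5) = 19508.194.
SE(Ŷ) = √(19508.194) = 139.67.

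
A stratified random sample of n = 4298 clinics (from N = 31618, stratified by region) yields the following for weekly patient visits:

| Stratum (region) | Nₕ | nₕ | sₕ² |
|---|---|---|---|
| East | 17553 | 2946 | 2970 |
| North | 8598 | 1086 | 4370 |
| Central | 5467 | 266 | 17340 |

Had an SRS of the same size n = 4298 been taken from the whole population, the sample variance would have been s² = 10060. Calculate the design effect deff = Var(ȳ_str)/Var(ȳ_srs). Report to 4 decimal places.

1.1732

Var(ȳ_str) = Σ Wₕ²(1−fₕ)sₕ²/nₕ with Wₕ = Nₕ/31618:
  East: (17553/31618)²·(1−2946/17553)·2970/2946 = 0.25856355
  North: (8598/31618)²·(1−1086/8598)·4370/1086 = 0.25997755
  Central: (5467/31618)²·(1−266/5467)·17340/266 = 1.8541061
  → Var(ȳ_str) = 2.3726472.
Var(ȳ_srs) = (1 − 4298/31618)·10060/4298 = 2.0224504.
deff = 2.3726472 / 2.0224504 = 1.1732.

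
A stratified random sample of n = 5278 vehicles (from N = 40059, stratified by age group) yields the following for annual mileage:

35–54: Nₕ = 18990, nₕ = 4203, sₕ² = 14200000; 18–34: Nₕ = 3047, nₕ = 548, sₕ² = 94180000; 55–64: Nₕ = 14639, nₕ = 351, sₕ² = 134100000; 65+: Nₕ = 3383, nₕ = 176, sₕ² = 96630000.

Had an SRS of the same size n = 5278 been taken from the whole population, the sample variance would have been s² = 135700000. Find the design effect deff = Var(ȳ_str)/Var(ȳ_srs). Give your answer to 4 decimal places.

2.4601

Var(ȳ_str) = Σ Wₕ²(1−fₕ)sₕ²/nₕ with Wₕ = Nₕ/40059:
  35–54: (18990/40059)²·(1−4203/18990)·14200000/4203 = 591.19913
  18–34: (3047/40059)²·(1−548/3047)·94180000/548 = 815.48623
  55–64: (14639/40059)²·(1−351/14639)·134100000/351 = 49797.129
  65+: (3383/40059)²·(1−176/3383)·96630000/176 = 3711.9324
  → Var(ȳ_str) = 54915.747.
Var(ȳ_srs) = (1 − 5278/40059)·135700000/5278 = 22322.993.
deff = 54915.747 / 22322.993 = 2.4601.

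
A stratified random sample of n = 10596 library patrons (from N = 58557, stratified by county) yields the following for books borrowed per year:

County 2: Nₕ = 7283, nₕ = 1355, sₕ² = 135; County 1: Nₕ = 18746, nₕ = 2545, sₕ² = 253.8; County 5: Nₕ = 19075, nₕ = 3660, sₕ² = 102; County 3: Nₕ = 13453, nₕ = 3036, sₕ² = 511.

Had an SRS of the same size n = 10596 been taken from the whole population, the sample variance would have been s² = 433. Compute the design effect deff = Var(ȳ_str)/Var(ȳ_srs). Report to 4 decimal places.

Var(ȳ_str) = Σ Wₕ²(1−fₕ)sₕ²/nₕ with Wₕ = Nₕ/58557:
  County 2: (7283/58557)²·(1−1355/7283)·135/1355 = 0.0012544557
  County 1: (18746/58557)²·(1−2545/18746)·253.8/2545 = 0.008832764
  County 5: (19075/58557)²·(1−3660/19075)·102/3660 = 0.0023898438
  County 3: (13453/58557)²·(1−3036/13453)·511/3036 = 0.0068789682
  → Var(ȳ_str) = 0.019356032.
Var(ȳ_srs) = (1 − 10596/58557)·433/10596 = 0.033469973.
deff = 0.019356032 / 0.033469973 = 0.5783.

0.5783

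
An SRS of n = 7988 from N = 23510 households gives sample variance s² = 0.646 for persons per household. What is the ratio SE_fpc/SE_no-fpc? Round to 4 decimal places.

0.8125

f = n/N = 7988/23510 = 0.33977031.
SE_no-fpc = √(s²/n) = 0.0089928475; SE_fpc = √((1−f)s²/n) = 0.007307095.
Ratio = √(1−f) = 0.81254519.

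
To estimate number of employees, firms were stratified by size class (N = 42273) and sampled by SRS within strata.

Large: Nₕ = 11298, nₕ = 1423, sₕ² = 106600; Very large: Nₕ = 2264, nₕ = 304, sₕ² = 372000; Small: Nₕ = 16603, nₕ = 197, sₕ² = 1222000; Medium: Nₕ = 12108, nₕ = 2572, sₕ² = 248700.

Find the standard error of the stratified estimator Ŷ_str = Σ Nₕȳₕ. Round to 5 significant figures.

Var(Ŷ_str) = Σₕ Nₕ²(1 − fₕ)sₕ²/nₕ.
Large: 11298²·(1 − 1423/11298)·106600/1423 = 8.3577809 × 10^9.
Very large: 2264²·(1 − 304/2264)·372000/304 = 5.4300253 × 10^9.
Small: 16603²·(1 − 197/16603)·1222000/197 = 1.6896403 × 10^12.
Medium: 12108²·(1 − 2572/12108)·248700/2572 = 1.1164608 × 10^10.
Sum = 1.7145927 × 10^12.
SE = √(1.7145927 × 10^12) = 1.3094 × 10^6.

1.3094 × 10^6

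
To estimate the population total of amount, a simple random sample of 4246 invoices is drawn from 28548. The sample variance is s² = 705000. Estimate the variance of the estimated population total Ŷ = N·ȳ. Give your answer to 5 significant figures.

Var(Ŷ) = N²·Var(ȳ) = N²·(1 − n/N)·s²/n.
f = 4246/28548 = 0.14873196; Var(ȳ) = 0.85126804·705000/4246 = 141.34337.
Var(Ŷ) = 28548² · 141.34337 = 1.1519319 × 10^11.

1.1519 × 10^11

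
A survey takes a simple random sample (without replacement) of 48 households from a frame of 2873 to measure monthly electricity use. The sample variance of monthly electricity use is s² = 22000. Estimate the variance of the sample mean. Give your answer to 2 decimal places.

Under SRS without replacement, Var(ȳ) = (1 − f)·s²/n with f = n/N = 48/2873 = 0.01670727.
Var(ȳ) = (1 − 0.01670727)·22000/48 = 0.98329273·458.33333 = 450.67583.

450.68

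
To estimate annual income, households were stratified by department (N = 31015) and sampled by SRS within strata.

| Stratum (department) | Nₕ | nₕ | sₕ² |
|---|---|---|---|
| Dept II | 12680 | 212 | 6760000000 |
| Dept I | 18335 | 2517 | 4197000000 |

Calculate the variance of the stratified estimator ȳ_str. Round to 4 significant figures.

Var(ȳ_str) = Σₕ Wₕ²(1 − fₕ)sₕ²/nₕ with Wₕ = Nₕ/N, N = 31015.
Dept II: Wₕ = 0.40883443; term = 0.40883443²·(1 − 0.01671924)·6760000000/212 = 5.2406277 × 10^6.
Dept I: Wₕ = 0.59116557; term = 0.59116557²·(1 − 0.13727843)·4197000000/2517 = 502741.42.
Sum = 5.7433691 × 10^6.

5.743 × 10^6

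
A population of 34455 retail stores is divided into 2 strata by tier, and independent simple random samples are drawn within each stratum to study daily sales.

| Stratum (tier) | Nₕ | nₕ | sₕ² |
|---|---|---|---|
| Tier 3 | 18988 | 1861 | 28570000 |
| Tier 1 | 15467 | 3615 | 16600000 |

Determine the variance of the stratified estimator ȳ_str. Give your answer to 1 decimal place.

Var(ȳ_str) = Σₕ Wₕ²(1 − fₕ)sₕ²/nₕ with Wₕ = Nₕ/N, N = 34455.
Tier 3: Wₕ = 0.55109563; term = 0.55109563²·(1 − 0.09800927)·28570000/1861 = 4205.5217.
Tier 1: Wₕ = 0.44890437; term = 0.44890437²·(1 − 0.23372341)·16600000/3615 = 709.07636.
Sum = 4914.5981.

4914.6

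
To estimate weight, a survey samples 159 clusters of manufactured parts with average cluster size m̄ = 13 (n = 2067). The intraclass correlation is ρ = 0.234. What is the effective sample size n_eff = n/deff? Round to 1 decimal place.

deff = 1 + (13 − 1)·0.234 = 1 + 2.808 = 3.808.
n_eff = 2067 / 3.808 = 542.8.

542.8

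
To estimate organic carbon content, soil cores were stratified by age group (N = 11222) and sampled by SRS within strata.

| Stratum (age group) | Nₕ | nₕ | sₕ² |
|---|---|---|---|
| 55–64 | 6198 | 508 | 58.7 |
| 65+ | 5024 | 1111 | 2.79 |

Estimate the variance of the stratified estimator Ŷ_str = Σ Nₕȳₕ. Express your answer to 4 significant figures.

Var(Ŷ_str) = Σₕ Nₕ²(1 − fₕ)sₕ²/nₕ.
55–64: 6198²·(1 − 508/6198)·58.7/508 = 4.0750996 × 10^6.
65+: 5024²·(1 − 1111/5024)·2.79/1111 = 49368.465.
Sum = 4.1244681 × 10^6.

4.124 × 10^6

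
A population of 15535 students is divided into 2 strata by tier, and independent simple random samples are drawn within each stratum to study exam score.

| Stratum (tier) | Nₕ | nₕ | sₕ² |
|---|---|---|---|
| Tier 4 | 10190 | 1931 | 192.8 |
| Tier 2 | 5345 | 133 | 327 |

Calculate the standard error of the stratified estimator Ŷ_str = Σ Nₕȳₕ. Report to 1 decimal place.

8769.0

Var(Ŷ_str) = Σₕ Nₕ²(1 − fₕ)sₕ²/nₕ.
Tier 4: 10190²·(1 − 1931/10190)·192.8/1931 = 8.402846 × 10^6.
Tier 2: 5345²·(1 − 133/5345)·327/133 = 6.8493322 × 10^7.
Sum = 7.6896168 × 10^7.
SE = √(7.6896168 × 10^7) = 8769.0.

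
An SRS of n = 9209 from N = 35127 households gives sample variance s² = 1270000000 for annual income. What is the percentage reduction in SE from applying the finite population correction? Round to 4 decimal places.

f = n/N = 9209/35127 = 0.26216301.
SE_no-fpc = √(s²/n) = 371.36043; SE_fpc = √((1−f)s²/n) = 318.98909.
Ratio = √(1−f) = 0.85897438. Reduction = 100·(1 − 0.85897438) = 14.1026%.

14.1026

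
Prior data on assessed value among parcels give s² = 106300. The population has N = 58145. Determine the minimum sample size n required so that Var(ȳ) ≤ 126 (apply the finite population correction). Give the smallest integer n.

Without fpc, n₀ = s²/D = 106300/126 = 843.6508.
With fpc, (1 − n/N)·s²/n ≤ D requires n ≥ n₀/(1 + n₀/N) = 843.6508/(1 + 843.6508/58145) = 831.5850.
Rounding up, n = 832.

832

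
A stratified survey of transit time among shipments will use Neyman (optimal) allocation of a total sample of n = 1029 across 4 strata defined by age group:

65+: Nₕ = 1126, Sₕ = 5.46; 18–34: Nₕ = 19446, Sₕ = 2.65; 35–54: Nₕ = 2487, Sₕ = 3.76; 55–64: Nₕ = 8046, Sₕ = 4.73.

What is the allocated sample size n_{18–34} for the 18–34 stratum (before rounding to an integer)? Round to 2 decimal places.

Neyman allocation: nₕ = n·NₕSₕ / Σⱼ NⱼSⱼ.
Σ NⱼSⱼ = 1126·5.46 + 19446·2.65 + 2487·3.76 + 8046·4.73 = 105088.56.
n_{18–34} = 1029·19446·2.65 / 105088.56 = 504.59.

504.59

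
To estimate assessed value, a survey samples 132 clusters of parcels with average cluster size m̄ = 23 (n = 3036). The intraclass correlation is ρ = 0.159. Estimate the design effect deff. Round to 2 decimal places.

deff = 1 + (23 − 1)·0.159 = 1 + 3.498 = 4.498.

4.50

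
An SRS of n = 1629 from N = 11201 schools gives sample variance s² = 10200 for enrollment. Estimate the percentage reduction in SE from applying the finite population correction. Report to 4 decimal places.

f = n/N = 1629/11201 = 0.14543344.
SE_no-fpc = √(s²/n) = 2.502301; SE_fpc = √((1−f)s²/n) = 2.3131963.
Ratio = √(1−f) = 0.92442769. Reduction = 100·(1 − 0.92442769) = 7.5572%.

7.5572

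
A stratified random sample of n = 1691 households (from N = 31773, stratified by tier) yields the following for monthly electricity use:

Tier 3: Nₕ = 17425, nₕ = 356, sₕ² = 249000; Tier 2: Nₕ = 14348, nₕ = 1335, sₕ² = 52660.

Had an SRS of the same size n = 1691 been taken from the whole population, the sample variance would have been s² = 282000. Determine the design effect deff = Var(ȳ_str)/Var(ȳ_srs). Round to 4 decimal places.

Var(ȳ_str) = Σ Wₕ²(1−fₕ)sₕ²/nₕ with Wₕ = Nₕ/31773:
  Tier 3: (17425/31773)²·(1−356/17425)·249000/356 = 206.06952
  Tier 2: (14348/31773)²·(1−1335/14348)·52660/1335 = 7.2954476
  → Var(ȳ_str) = 213.36497.
Var(ȳ_srs) = (1 − 1691/31773)·282000/1691 = 157.88977.
deff = 213.36497 / 157.88977 = 1.3514.

1.3514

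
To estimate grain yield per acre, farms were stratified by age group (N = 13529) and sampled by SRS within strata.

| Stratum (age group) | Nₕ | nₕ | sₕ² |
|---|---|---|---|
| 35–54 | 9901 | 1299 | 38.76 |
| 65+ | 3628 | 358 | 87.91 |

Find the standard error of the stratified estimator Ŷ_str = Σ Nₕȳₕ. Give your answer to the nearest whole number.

Var(Ŷ_str) = Σₕ Nₕ²(1 − fₕ)sₕ²/nₕ.
35–54: 9901²·(1 − 1299/9901)·38.76/1299 = 2.5412835 × 10^6.
65+: 3628²·(1 − 358/3628)·87.91/358 = 2.9131999 × 10^6.
Sum = 5.4544834 × 10^6.
SE = √(5.4544834 × 10^6) = 2335.

2335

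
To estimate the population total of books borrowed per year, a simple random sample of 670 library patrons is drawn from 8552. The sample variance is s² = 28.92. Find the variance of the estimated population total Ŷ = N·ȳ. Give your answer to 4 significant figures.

2.910 × 10^6

Var(Ŷ) = N²·Var(ȳ) = N²·(1 − n/N)·s²/n.
f = 670/8552 = 0.07834425; Var(ȳ) = 0.92165575·28.92/670 = 0.039782514.
Var(Ŷ) = 8552² · 0.039782514 = 2.909562 × 10^6.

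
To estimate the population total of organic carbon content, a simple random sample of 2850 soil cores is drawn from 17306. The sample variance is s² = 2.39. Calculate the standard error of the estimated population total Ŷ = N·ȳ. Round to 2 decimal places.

Var(Ŷ) = N²·Var(ȳ) = N²·(1 − n/N)·s²/n.
f = 2850/17306 = 0.16468277; Var(ȳ) = 0.83531723·2.39/2850 = 7.004941 × 10^-4.
Var(Ŷ) = 17306² · (7.004941 × 10^-4) = 209796.33.
SE(Ŷ) = √(209796.33) = 458.04.

458.04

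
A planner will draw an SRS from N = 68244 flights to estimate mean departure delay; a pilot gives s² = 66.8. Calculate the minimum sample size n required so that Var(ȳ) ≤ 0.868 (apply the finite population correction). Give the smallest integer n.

Without fpc, n₀ = s²/D = 66.8/0.868 = 76.9585.
With fpc, (1 − n/N)·s²/n ≤ D requires n ≥ n₀/(1 + n₀/N) = 76.9585/(1 + 76.9585/68244) = 76.8718.
Rounding up, n = 77.

77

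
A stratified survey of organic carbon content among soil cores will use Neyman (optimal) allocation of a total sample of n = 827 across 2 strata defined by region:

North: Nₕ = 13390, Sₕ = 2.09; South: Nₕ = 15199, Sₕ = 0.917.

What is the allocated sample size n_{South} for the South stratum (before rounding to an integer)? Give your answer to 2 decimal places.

Neyman allocation: nₕ = n·NₕSₕ / Σⱼ NⱼSⱼ.
Σ NⱼSⱼ = 13390·2.09 + 15199·0.917 = 41922.583.
n_{South} = 827·15199·0.917 / 41922.583 = 274.94.

274.94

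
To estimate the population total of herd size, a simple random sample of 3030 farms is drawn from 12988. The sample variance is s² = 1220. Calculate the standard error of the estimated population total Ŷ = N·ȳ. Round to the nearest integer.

Var(Ŷ) = N²·Var(ȳ) = N²·(1 − n/N)·s²/n.
f = 3030/12988 = 0.23329227; Var(ȳ) = 0.76670773·1220/3030 = 0.3087074.
Var(Ŷ) = 12988² · 0.3087074 = 5.2075278 × 10^7.
SE(Ŷ) = √(5.2075278 × 10^7) = 7216.

7216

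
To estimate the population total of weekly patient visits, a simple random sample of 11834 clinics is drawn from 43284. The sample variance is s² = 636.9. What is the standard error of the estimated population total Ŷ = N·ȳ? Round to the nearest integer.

8559

Var(Ŷ) = N²·Var(ȳ) = N²·(1 − n/N)·s²/n.
f = 11834/43284 = 0.27340357; Var(ȳ) = 0.72659643·636.9/11834 = 0.039105059.
Var(Ŷ) = 43284² · 0.039105059 = 7.326351 × 10^7.
SE(Ŷ) = √(7.326351 × 10^7) = 8559.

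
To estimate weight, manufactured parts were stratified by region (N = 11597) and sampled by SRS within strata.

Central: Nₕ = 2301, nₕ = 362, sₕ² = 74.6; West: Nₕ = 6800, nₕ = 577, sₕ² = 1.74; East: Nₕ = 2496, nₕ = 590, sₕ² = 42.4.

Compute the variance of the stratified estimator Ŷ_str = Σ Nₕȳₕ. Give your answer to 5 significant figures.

Var(Ŷ_str) = Σₕ Nₕ²(1 − fₕ)sₕ²/nₕ.
Central: 2301²·(1 − 362/2301)·74.6/362 = 919442.73.
West: 6800²·(1 − 577/6800)·1.74/577 = 127609.25.
East: 2496²·(1 − 590/2496)·42.4/590 = 341886.
Sum = 1.388938 × 10^6.

1.3889 × 10^6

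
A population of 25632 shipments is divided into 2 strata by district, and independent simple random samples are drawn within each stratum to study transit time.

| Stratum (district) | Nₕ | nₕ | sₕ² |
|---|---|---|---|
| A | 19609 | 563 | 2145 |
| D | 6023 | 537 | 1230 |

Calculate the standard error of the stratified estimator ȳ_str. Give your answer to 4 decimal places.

Var(ȳ_str) = Σₕ Wₕ²(1 − fₕ)sₕ²/nₕ with Wₕ = Nₕ/N, N = 25632.
A: Wₕ = 0.76502029; term = 0.76502029²·(1 − 0.02871131)·2145/563 = 2.165774.
D: Wₕ = 0.23497971; term = 0.23497971²·(1 − 0.08915823)·1230/537 = 0.11519523.
Sum = 2.2809692.
SE = √(2.2809692) = 1.5103.

1.5103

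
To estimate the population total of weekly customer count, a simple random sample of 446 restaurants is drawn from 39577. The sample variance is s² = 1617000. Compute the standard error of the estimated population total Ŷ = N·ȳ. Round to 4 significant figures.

2.370 × 10^6

Var(Ŷ) = N²·Var(ȳ) = N²·(1 − n/N)·s²/n.
f = 446/39577 = 0.01126917; Var(ȳ) = 0.98873083·1617000/446 = 3584.7035.
Var(Ŷ) = 39577² · 3584.7035 = 5.6148606 × 10^12.
SE(Ŷ) = √(5.6148606 × 10^12) = 2.370 × 10^6.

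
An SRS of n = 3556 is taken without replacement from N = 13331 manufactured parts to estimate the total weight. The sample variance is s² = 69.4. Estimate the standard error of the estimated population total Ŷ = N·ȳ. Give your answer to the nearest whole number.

1595

Var(Ŷ) = N²·Var(ȳ) = N²·(1 − n/N)·s²/n.
f = 3556/13331 = 0.26674668; Var(ȳ) = 0.73325332·69.4/3556 = 0.014310399.
Var(Ŷ) = 13331² · 0.014310399 = 2.5431806 × 10^6.
SE(Ŷ) = √(2.5431806 × 10^6) = 1595.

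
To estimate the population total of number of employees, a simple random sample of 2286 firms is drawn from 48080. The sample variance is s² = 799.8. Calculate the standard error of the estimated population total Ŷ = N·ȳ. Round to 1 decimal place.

Var(Ŷ) = N²·Var(ȳ) = N²·(1 − n/N)·s²/n.
f = 2286/48080 = 0.04754576; Var(ȳ) = 0.95245424·799.8/2286 = 0.33323399.
Var(Ŷ) = 48080² · 0.33323399 = 7.7033248 × 10^8.
SE(Ŷ) = √(7.7033248 × 10^8) = 27754.9.

27754.9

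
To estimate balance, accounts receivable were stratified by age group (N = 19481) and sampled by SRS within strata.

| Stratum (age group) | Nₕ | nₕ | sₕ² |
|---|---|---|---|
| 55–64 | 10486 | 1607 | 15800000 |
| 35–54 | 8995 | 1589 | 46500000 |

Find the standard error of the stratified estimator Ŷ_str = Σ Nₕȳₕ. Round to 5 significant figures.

1.6926 × 10^6

Var(Ŷ_str) = Σₕ Nₕ²(1 − fₕ)sₕ²/nₕ.
55–64: 10486²·(1 − 1607/10486)·15800000/1607 = 9.1540888 × 10^11.
35–54: 8995²·(1 − 1589/8995)·46500000/1589 = 1.9494582 × 10^12.
Sum = 2.8648671 × 10^12.
SE = √(2.8648671 × 10^12) = 1.6926 × 10^6.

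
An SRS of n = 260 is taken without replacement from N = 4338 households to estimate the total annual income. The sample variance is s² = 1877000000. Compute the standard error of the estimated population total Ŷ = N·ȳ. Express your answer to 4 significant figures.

Var(Ŷ) = N²·Var(ȳ) = N²·(1 − n/N)·s²/n.
f = 260/4338 = 0.05993545; Var(ȳ) = 0.94006455·1877000000/260 = 6.7865429 × 10^6.
Var(Ŷ) = 4338² · (6.7865429 × 10^6) = 1.2771082 × 10^14.
SE(Ŷ) = √(1.2771082 × 10^14) = 1.130 × 10^7.

1.130 × 10^7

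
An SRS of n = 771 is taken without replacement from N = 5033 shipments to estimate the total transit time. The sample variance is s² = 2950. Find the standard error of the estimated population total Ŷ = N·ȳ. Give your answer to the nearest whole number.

9059

Var(Ŷ) = N²·Var(ȳ) = N²·(1 − n/N)·s²/n.
f = 771/5033 = 0.15318895; Var(ȳ) = 0.84681105·2950/771 = 3.2400682.
Var(Ŷ) = 5033² · 3.2400682 = 8.2074456 × 10^7.
SE(Ŷ) = √(8.2074456 × 10^7) = 9059.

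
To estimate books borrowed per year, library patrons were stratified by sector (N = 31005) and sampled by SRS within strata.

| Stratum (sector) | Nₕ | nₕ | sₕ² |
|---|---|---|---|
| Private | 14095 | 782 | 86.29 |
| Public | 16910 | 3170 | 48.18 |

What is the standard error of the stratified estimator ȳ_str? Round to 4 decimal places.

0.1588

Var(ȳ_str) = Σₕ Wₕ²(1 − fₕ)sₕ²/nₕ with Wₕ = Nₕ/N, N = 31005.
Private: Wₕ = 0.45460410; term = 0.45460410²·(1 − 0.05548067)·86.29/782 = 0.021539284.
Public: Wₕ = 0.54539590; term = 0.54539590²·(1 − 0.18746304)·48.18/3170 = 0.0036734523.
Sum = 0.025212736.
SE = √(0.025212736) = 0.1588.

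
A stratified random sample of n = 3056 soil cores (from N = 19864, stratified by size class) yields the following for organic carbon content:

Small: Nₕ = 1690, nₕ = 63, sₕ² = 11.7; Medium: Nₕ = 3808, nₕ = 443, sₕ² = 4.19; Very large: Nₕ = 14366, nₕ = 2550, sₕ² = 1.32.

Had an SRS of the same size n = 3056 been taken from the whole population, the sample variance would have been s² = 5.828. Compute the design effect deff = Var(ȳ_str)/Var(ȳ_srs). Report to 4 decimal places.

Var(ȳ_str) = Σ Wₕ²(1−fₕ)sₕ²/nₕ with Wₕ = Nₕ/19864:
  Small: (1690/19864)²·(1−63/1690)·11.7/63 = 0.0012941546
  Medium: (3808/19864)²·(1−443/3808)·4.19/443 = 3.0715592 × 10^-4
  Very large: (14366/19864)²·(1−2550/14366)·1.32/2550 = 2.2269306 × 10^-4
  → Var(ȳ_str) = 0.0018240036.
Var(ȳ_srs) = (1 − 3056/19864)·5.828/3056 = 0.001613673.
deff = 0.0018240036 / 0.001613673 = 1.1303.

1.1303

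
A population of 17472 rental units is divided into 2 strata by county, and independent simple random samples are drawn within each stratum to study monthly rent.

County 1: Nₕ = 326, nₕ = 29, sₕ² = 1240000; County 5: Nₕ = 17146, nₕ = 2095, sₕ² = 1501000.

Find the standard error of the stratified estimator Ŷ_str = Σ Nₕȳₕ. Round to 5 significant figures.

434780

Var(Ŷ_str) = Σₕ Nₕ²(1 − fₕ)sₕ²/nₕ.
County 1: 326²·(1 − 29/326)·1240000/29 = 4.1399752 × 10^9.
County 5: 17146²·(1 − 2095/17146)·1501000/2095 = 1.8489486 × 10^11.
Sum = 1.8903484 × 10^11.
SE = √(1.8903484 × 10^11) = 434780.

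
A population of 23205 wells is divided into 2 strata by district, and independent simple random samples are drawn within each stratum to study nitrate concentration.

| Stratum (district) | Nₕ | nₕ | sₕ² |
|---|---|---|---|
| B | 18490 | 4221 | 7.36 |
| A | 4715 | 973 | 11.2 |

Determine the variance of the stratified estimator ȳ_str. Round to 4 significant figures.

0.001231

Var(ȳ_str) = Σₕ Wₕ²(1 − fₕ)sₕ²/nₕ with Wₕ = Nₕ/N, N = 23205.
B: Wₕ = 0.79681103; term = 0.79681103²·(1 − 0.22828556)·7.36/4221 = 8.5433808 × 10^-4.
A: Wₕ = 0.20318897; term = 0.20318897²·(1 − 0.20636267)·11.2/973 = 3.7716164 × 10^-4.
Sum = 0.0012314997.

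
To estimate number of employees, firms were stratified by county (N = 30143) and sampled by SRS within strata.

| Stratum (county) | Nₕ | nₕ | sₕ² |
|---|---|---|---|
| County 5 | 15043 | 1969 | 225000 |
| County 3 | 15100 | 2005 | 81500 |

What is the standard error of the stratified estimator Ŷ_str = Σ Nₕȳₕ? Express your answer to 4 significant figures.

Var(Ŷ_str) = Σₕ Nₕ²(1 − fₕ)sₕ²/nₕ.
County 5: 15043²·(1 − 1969/15043)·225000/1969 = 2.2473967 × 10^10.
County 3: 15100²·(1 − 2005/15100)·81500/2005 = 8.0375869 × 10^9.
Sum = 3.0511554 × 10^10.
SE = √(3.0511554 × 10^10) = 174700.

174700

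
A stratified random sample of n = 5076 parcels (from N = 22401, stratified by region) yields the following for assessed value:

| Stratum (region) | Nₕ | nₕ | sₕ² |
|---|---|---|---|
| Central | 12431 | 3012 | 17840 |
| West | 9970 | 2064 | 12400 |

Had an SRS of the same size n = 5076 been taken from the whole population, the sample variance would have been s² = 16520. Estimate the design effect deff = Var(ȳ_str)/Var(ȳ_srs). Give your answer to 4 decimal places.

Var(ȳ_str) = Σ Wₕ²(1−fₕ)sₕ²/nₕ with Wₕ = Nₕ/22401:
  Central: (12431/22401)²·(1−3012/12431)·17840/3012 = 1.3820251
  West: (9970/22401)²·(1−2064/9970)·12400/2064 = 0.94368956
  → Var(ȳ_str) = 2.3257147.
Var(ȳ_srs) = (1 − 5076/22401)·16520/5076 = 2.517064.
deff = 2.3257147 / 2.517064 = 0.9240.

0.9240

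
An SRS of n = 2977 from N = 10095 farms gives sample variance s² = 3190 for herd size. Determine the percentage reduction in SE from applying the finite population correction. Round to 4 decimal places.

f = n/N = 2977/10095 = 0.29489846.
SE_no-fpc = √(s²/n) = 1.0351563; SE_fpc = √((1−f)s²/n) = 0.86922409.
Ratio = √(1−f) = 0.83970324. Reduction = 100·(1 − 0.83970324) = 16.0297%.

16.0297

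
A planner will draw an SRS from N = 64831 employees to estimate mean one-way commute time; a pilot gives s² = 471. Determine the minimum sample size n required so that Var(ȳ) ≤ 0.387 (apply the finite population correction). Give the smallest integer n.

Without fpc, n₀ = s²/D = 471/0.387 = 1217.0543.
With fpc, (1 − n/N)·s²/n ≤ D requires n ≥ n₀/(1 + n₀/N) = 1217.0543/(1 + 1217.0543/64831) = 1194.6279.
Rounding up, n = 1195.

1195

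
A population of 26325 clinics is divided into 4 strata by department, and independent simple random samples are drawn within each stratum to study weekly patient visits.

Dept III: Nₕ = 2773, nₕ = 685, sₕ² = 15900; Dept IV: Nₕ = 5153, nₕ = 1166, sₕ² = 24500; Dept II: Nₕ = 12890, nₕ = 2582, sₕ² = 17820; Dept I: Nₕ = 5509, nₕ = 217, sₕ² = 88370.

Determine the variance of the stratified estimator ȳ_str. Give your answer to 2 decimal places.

19.27

Var(ȳ_str) = Σₕ Wₕ²(1 − fₕ)sₕ²/nₕ with Wₕ = Nₕ/N, N = 26325.
Dept III: Wₕ = 0.10533713; term = 0.10533713²·(1 − 0.24702488)·15900/685 = 0.1939323.
Dept IV: Wₕ = 0.19574549; term = 0.19574549²·(1 − 0.22627596)·24500/1166 = 0.622927.
Dept II: Wₕ = 0.48964862; term = 0.48964862²·(1 − 0.20031032)·17820/2582 = 1.3232504.
Dept I: Wₕ = 0.20926876; term = 0.20926876²·(1 − 0.03939009)·88370/217 = 17.13172.
Sum = 19.27183.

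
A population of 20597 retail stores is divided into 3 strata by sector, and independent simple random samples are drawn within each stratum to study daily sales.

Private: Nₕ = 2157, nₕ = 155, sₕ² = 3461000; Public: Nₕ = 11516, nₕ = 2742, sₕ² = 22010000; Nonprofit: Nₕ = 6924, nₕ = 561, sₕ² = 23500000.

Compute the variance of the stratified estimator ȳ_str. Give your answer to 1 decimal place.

6489.4

Var(ȳ_str) = Σₕ Wₕ²(1 − fₕ)sₕ²/nₕ with Wₕ = Nₕ/N, N = 20597.
Private: Wₕ = 0.10472399; term = 0.10472399²·(1 − 0.07185906)·3461000/155 = 227.28783.
Public: Wₕ = 0.55911055; term = 0.55911055²·(1 − 0.23810351)·22010000/2742 = 1911.8065.
Nonprofit: Wₕ = 0.33616546; term = 0.33616546²·(1 − 0.08102253)·23500000/561 = 4350.2683.
Sum = 6489.3626.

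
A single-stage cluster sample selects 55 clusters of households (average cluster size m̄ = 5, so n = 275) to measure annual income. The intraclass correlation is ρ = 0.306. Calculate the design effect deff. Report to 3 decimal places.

2.224

deff = 1 + (5 − 1)·0.306 = 1 + 1.224 = 2.224.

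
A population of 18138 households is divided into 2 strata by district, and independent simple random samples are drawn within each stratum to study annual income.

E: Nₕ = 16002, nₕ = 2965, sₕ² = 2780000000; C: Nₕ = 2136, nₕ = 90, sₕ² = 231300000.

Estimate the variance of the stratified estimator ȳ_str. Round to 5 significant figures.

628700

Var(ȳ_str) = Σₕ Wₕ²(1 − fₕ)sₕ²/nₕ with Wₕ = Nₕ/N, N = 18138.
E: Wₕ = 0.88223619; term = 0.88223619²·(1 − 0.18528934)·2780000000/2965 = 594556.64.
C: Wₕ = 0.11776381; term = 0.11776381²·(1 − 0.04213483)·231300000/90 = 34139.818.
Sum = 628696.46.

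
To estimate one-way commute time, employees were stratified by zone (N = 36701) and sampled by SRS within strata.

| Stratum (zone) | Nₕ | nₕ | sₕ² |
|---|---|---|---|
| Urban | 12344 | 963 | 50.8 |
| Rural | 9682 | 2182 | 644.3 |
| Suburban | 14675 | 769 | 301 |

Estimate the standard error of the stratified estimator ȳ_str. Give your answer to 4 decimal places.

0.2841

Var(ȳ_str) = Σₕ Wₕ²(1 − fₕ)sₕ²/nₕ with Wₕ = Nₕ/N, N = 36701.
Urban: Wₕ = 0.33633961; term = 0.33633961²·(1 − 0.07801361)·50.8/963 = 0.0055019668.
Rural: Wₕ = 0.26380753; term = 0.26380753²·(1 − 0.22536666)·644.3/2182 = 0.015918566.
Suburban: Wₕ = 0.39985287; term = 0.39985287²·(1 − 0.05240204)·301/769 = 0.059301366.
Sum = 0.080721899.
SE = √(0.080721899) = 0.2841.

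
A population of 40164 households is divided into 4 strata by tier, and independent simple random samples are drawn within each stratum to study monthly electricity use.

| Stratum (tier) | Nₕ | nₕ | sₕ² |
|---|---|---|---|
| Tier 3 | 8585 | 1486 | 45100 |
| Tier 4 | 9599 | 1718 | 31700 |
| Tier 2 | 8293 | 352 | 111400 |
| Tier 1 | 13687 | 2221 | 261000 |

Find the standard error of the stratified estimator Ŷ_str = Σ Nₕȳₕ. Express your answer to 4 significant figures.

Var(Ŷ_str) = Σₕ Nₕ²(1 − fₕ)sₕ²/nₕ.
Tier 3: 8585²·(1 − 1486/8585)·45100/1486 = 1.8496741 × 10^9.
Tier 4: 9599²·(1 − 1718/9599)·31700/1718 = 1.395865 × 10^9.
Tier 2: 8293²·(1 − 352/8293)·111400/352 = 2.084152 × 10^10.
Tier 1: 13687²·(1 − 2221/13687)·261000/2221 = 1.8442176 × 10^10.
Sum = 4.2529235 × 10^10.
SE = √(4.2529235 × 10^10) = 206200.

206200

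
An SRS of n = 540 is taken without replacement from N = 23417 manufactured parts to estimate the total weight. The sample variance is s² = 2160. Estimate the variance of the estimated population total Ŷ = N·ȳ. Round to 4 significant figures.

2.143 × 10^9

Var(Ŷ) = N²·Var(ȳ) = N²·(1 − n/N)·s²/n.
f = 540/23417 = 0.02306017; Var(ȳ) = 0.97693983·2160/540 = 3.9077593.
Var(Ŷ) = 23417² · 3.9077593 = 2.1428428 × 10^9.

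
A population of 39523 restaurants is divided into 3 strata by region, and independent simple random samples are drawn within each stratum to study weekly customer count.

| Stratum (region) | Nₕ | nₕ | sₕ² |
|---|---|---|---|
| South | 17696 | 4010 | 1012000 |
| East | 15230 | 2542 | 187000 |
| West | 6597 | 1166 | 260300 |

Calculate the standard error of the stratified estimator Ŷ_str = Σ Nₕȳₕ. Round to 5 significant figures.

Var(Ŷ_str) = Σₕ Nₕ²(1 − fₕ)sₕ²/nₕ.
South: 17696²·(1 − 4010/17696)·1012000/4010 = 6.1120625 × 10^10.
East: 15230²·(1 − 2542/15230)·187000/2542 = 1.4215402 × 10^10.
West: 6597²·(1 − 1166/6597)·260300/1166 = 7.9983776 × 10^9.
Sum = 8.3334405 × 10^10.
SE = √(8.3334405 × 10^10) = 288680.

288680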